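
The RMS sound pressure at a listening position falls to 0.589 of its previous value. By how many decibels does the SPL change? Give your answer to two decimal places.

SPL change from a pressure ratio uses the 20·log₁₀ form:
20·log₁₀(0.589) = -4.60 dB.

-4.60 dB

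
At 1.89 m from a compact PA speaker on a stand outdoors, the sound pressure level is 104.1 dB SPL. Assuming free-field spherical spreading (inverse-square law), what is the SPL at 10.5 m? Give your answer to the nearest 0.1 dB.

89.2 dB SPL

Free-field point source: level drops by 20·log₁₀ of the distance ratio.
ΔL = −20·log₁₀(10.5/1.89) = -14.89 dB, so L₂ = 104.1 + (-14.89) = 89.2 dB SPL.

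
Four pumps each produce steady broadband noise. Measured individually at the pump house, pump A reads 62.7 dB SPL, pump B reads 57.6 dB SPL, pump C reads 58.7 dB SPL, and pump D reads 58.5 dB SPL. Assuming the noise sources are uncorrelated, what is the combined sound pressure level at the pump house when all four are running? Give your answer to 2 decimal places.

65.90 dB SPL

Incoherent sources sum as intensities:
L_total = 10·log₁₀(10^(62.7/10) + 10^(57.6/10) + 10^(58.7/10) + 10^(58.5/10)) = 10·log₁₀(3887000) = 65.90 dB SPL.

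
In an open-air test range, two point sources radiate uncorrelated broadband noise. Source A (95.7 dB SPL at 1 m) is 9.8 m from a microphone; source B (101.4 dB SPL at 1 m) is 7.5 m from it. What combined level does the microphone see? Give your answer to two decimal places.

84.53 dB SPL

At the listener: L_A = 95.7 − 20·log₁₀(9.8) = 75.875 dB; L_B = 101.4 − 20·log₁₀(7.5) = 83.899 dB.
Combined: 10·log₁₀(10^(75.875/10)+10^(83.899/10)) = 84.53 dB SPL.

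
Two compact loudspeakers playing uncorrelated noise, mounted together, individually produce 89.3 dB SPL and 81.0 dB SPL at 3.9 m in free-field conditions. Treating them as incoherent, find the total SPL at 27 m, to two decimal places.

73.09 dB SPL

Combined at 3.9 m: 10·log₁₀(10^(89.3/10)+10^(81.0/10)) = 89.899 dB SPL.
Then apply −20·log₁₀(27/3.9) = -16.806 dB → 73.09 dB SPL.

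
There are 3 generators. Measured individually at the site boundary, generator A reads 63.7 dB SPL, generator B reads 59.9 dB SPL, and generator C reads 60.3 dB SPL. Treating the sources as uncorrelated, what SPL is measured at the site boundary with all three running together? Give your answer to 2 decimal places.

Add the sources as powers (linear), then convert back to dB:
L_total = 10·log₁₀(10^(63.7/10) + 10^(59.9/10) + 10^(60.3/10)) = 10·log₁₀(4393000) = 66.43 dB SPL.

66.43 dB SPL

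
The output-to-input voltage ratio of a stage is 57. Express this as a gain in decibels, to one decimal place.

35.1 dB

Voltage ratio → dB uses the 20·log₁₀ form:
20·log₁₀(57) = 35.1 dB.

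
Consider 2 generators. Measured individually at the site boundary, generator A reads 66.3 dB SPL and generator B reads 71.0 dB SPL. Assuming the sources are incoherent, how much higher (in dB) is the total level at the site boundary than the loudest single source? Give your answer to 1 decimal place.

1.3 dB

Add the sources as powers (linear), then convert back to dB:
L_total = 10·log₁₀(10^(66.3/10) + 10^(71.0/10)) = 72.27 dB SPL.
Excess over the loudest (71.0 dB): 72.27 − 71.0 = 1.3 dB.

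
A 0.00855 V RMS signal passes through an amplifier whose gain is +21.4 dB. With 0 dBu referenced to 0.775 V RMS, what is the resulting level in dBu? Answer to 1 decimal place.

Input level: 20·log₁₀(0.00855/0.775) = -39.15 dBu.
Output: -39.15 + 21.4 = -17.7 dBu.

-17.7 dBu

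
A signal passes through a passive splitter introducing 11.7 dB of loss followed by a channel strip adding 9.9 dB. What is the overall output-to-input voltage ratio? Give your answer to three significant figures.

0.813

Net gain = (−11.7) + 9.9 = -1.8 dB.
Voltage ratio = 10^(-1.8/20) = 0.813.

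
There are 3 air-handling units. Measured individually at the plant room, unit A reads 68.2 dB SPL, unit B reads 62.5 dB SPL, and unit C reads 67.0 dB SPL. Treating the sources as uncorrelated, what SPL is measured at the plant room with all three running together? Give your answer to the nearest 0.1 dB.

Uncorrelated sources add in intensity (power), not in dB.
L_total = 10·log₁₀(10^(68.2/10) + 10^(62.5/10) + 10^(67.0/10)) = 10·log₁₀(13400000) = 71.3 dB SPL.

71.3 dB SPL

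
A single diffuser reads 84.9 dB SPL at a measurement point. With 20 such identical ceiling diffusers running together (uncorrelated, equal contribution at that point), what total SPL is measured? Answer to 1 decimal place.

20 equal incoherent sources raise the level by 10·log₁₀(20) = 13.01 dB.
L_total = 84.9 + 13.01 = 97.9 dB SPL.

97.9 dB SPL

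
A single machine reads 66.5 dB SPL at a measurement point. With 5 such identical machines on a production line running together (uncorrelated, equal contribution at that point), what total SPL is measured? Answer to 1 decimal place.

73.5 dB SPL

5 equal incoherent sources raise the level by 10·log₁₀(5) = 6.99 dB.
L_total = 66.5 + 6.99 = 73.5 dB SPL.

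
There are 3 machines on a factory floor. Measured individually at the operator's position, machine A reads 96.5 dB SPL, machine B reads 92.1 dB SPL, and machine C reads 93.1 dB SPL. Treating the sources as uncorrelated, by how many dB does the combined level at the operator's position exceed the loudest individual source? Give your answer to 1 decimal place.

Uncorrelated sources add in intensity (power), not in dB.
L_total = 10·log₁₀(10^(96.5/10) + 10^(92.1/10) + 10^(93.1/10)) = 99.10 dB SPL.
Excess over the loudest (96.5 dB): 99.10 − 96.5 = 2.6 dB.

2.6 dB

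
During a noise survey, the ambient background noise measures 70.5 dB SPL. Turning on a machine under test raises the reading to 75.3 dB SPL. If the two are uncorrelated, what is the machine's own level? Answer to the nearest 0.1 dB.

73.6 dB SPL

Subtract intensities: L_src = 10·log₁₀(10^(L_total/10) − 10^(L_bg/10)).
L_src = 10·log₁₀(10^(75.3/10) − 10^(70.5/10)) = 10·log₁₀(22660000) = 73.6 dB SPL.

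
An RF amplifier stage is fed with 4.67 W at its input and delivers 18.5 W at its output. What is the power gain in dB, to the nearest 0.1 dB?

Power ratio → dB uses the 10·log₁₀ form:
10·log₁₀(18.5/4.67) = 10·log₁₀(3.961) = 6.0 dB.

6.0 dB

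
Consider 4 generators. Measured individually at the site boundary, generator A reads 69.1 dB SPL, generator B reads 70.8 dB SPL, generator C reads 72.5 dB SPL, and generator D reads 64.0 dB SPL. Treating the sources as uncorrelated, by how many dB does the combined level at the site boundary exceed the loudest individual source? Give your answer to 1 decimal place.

3.6 dB

Uncorrelated sources add in intensity (power), not in dB.
L_total = 10·log₁₀(10^(69.1/10) + 10^(70.8/10) + 10^(72.5/10) + 10^(64.0/10)) = 76.07 dB SPL.
Excess over the loudest (72.5 dB): 76.07 − 72.5 = 3.6 dB.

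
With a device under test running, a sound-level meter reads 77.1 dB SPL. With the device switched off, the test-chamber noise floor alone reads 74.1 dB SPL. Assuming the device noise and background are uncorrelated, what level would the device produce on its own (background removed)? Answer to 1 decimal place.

74.1 dB SPL

Remove the background by subtracting linear intensities:
L_src = 10·log₁₀(10^(77.1/10) − 10^(74.1/10)) = 10·log₁₀(25580000) = 74.1 dB SPL.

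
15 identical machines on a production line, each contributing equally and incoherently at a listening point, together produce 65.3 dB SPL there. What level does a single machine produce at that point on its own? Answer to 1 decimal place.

15 equal incoherent sources add 10·log₁₀(15) = 11.76 dB over one source.
L_one = 65.3 − 11.76 = 53.5 dB SPL.

53.5 dB SPL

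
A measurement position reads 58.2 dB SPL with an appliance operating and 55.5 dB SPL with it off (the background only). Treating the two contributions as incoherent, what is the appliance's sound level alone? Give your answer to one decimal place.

54.9 dB SPL

Subtract intensities: L_src = 10·log₁₀(10^(L_total/10) − 10^(L_bg/10)).
L_src = 10·log₁₀(10^(58.2/10) − 10^(55.5/10)) = 10·log₁₀(305900) = 54.9 dB SPL.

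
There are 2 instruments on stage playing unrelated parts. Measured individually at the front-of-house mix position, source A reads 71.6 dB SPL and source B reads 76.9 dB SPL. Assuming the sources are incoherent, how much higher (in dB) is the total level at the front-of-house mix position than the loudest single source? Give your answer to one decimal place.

1.1 dB

Add the sources as powers (linear), then convert back to dB:
L_total = 10·log₁₀(10^(71.6/10) + 10^(76.9/10)) = 78.02 dB SPL.
Excess over the loudest (76.9 dB): 78.02 − 76.9 = 1.1 dB.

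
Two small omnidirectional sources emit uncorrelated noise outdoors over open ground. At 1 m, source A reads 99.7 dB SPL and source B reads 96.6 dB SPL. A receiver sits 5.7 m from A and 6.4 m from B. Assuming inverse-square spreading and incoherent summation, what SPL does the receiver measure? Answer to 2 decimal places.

At the listener: L_A = 99.7 − 20·log₁₀(5.7) = 84.583 dB; L_B = 96.6 − 20·log₁₀(6.4) = 80.476 dB.
Combined: 10·log₁₀(10^(84.583/10)+10^(80.476/10)) = 86.01 dB SPL.

86.01 dB SPL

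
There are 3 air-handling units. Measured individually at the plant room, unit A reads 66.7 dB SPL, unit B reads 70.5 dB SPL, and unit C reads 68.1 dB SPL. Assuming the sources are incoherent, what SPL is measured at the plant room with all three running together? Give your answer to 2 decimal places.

73.49 dB SPL

Uncorrelated sources add in intensity (power), not in dB.
L_total = 10·log₁₀(10^(66.7/10) + 10^(70.5/10) + 10^(68.1/10)) = 10·log₁₀(22350000) = 73.49 dB SPL.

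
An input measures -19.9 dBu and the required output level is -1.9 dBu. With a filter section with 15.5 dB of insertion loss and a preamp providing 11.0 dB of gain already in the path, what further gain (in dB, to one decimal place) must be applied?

The required make-up gain is the shortfall in the dB sum.
G = -1.9 − (-19.9) + 15.5 − 11.0 = 22.5 dB.

22.5 dB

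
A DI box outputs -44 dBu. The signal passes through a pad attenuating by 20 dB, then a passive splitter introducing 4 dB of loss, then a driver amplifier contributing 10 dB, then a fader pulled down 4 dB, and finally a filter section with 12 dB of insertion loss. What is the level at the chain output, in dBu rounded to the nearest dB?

-74 dBu

Gain stages sum in dB:
-44 − 20 − 4 + 10 − 4 − 12 = -74 dBu.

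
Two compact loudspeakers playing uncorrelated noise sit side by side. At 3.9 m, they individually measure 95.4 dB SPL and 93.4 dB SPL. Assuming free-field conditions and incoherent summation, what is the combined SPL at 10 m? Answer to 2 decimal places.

Combined at 3.9 m: 10·log₁₀(10^(95.4/10)+10^(93.4/10)) = 97.524 dB SPL.
Then apply −20·log₁₀(10/3.9) = -8.179 dB → 89.35 dB SPL.

89.35 dB SPL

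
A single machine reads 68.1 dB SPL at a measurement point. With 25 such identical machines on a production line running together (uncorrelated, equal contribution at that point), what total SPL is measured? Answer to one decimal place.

82.1 dB SPL

25 equal incoherent sources raise the level by 10·log₁₀(25) = 13.98 dB.
L_total = 68.1 + 13.98 = 82.1 dB SPL.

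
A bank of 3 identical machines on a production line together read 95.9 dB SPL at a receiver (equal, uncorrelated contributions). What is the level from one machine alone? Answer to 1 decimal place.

3 equal incoherent sources add 10·log₁₀(3) = 4.77 dB over one source.
L_one = 95.9 − 4.77 = 91.1 dB SPL.

91.1 dB SPL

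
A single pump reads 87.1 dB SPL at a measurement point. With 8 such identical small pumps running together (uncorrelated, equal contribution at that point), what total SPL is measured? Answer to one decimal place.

8 equal incoherent sources raise the level by 10·log₁₀(8) = 9.03 dB.
L_total = 87.1 + 9.03 = 96.1 dB SPL.

96.1 dB SPL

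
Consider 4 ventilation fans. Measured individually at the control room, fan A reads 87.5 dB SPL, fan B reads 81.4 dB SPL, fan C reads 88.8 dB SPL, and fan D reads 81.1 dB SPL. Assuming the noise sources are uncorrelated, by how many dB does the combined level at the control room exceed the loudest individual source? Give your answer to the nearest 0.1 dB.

3.2 dB

Add the sources as powers (linear), then convert back to dB:
L_total = 10·log₁₀(10^(87.5/10) + 10^(81.4/10) + 10^(88.8/10) + 10^(81.1/10)) = 92.01 dB SPL.
Excess over the loudest (88.8 dB): 92.01 − 88.8 = 3.2 dB.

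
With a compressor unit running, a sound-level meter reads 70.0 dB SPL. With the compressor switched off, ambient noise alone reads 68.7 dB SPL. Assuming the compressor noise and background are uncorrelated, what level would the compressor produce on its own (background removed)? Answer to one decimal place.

Remove the background by subtracting linear intensities:
L_src = 10·log₁₀(10^(70.0/10) − 10^(68.7/10)) = 10·log₁₀(2587000) = 64.1 dB SPL.

64.1 dB SPL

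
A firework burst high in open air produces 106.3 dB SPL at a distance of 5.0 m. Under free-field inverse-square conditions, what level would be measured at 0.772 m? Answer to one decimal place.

122.5 dB SPL

Free-field point source: level drops by 20·log₁₀ of the distance ratio.
ΔL = −20·log₁₀(0.772/5.0) = 16.23 dB, so L₂ = 106.3 + (16.23) = 122.5 dB SPL.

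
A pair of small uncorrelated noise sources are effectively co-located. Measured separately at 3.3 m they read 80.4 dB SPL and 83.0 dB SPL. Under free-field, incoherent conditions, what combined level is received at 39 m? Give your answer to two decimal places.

Combined at 3.3 m: 10·log₁₀(10^(80.4/10)+10^(83.0/10)) = 84.902 dB SPL.
Then apply −20·log₁₀(39/3.3) = -21.451 dB → 63.45 dB SPL.

63.45 dB SPL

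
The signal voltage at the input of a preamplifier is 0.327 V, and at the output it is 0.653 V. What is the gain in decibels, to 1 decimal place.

6.0 dB

Voltage is an amplitude quantity, so gain = 20·log₁₀(V_out/V_in).
20·log₁₀(0.653/0.327) = 20·log₁₀(1.997) = 6.0 dB.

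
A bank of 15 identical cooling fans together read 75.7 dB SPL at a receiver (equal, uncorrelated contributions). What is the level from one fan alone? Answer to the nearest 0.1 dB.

15 equal incoherent sources add 10·log₁₀(15) = 11.76 dB over one source.
L_one = 75.7 − 11.76 = 63.9 dB SPL.

63.9 dB SPL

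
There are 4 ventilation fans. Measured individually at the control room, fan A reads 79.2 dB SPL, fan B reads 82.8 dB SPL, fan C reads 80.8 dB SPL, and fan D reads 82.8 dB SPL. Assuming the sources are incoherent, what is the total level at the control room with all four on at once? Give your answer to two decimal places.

Incoherent sources sum as intensities:
L_total = 10·log₁₀(10^(79.2/10) + 10^(82.8/10) + 10^(80.8/10) + 10^(82.8/10)) = 10·log₁₀(584500000) = 87.67 dB SPL.

87.67 dB SPL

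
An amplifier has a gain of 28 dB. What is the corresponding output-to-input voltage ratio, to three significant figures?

Voltage ratio = 10^(dB/20).
10^(28/20) = 10^(1.400) = 25.1.

25.1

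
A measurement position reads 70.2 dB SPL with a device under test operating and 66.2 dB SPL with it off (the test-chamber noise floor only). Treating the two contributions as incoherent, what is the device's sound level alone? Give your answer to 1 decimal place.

68.0 dB SPL

Subtract intensities: L_src = 10·log₁₀(10^(L_total/10) − 10^(L_bg/10)).
L_src = 10·log₁₀(10^(70.2/10) − 10^(66.2/10)) = 10·log₁₀(6303000) = 68.0 dB SPL.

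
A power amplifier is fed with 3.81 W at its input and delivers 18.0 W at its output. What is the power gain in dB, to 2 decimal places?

6.74 dB

Power is a power quantity, so gain = 10·log₁₀(P_out/P_in).
10·log₁₀(18.0/3.81) = 10·log₁₀(4.724) = 6.74 dB.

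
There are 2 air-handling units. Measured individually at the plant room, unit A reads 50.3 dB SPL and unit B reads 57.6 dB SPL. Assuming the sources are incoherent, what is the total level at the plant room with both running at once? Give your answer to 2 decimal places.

Incoherent sources sum as intensities:
L_total = 10·log₁₀(10^(50.3/10) + 10^(57.6/10)) = 10·log₁₀(682600) = 58.34 dB SPL.

58.34 dB SPL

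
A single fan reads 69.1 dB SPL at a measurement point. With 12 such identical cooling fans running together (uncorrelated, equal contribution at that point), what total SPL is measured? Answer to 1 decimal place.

79.9 dB SPL

12 equal incoherent sources raise the level by 10·log₁₀(12) = 10.79 dB.
L_total = 69.1 + 10.79 = 79.9 dB SPL.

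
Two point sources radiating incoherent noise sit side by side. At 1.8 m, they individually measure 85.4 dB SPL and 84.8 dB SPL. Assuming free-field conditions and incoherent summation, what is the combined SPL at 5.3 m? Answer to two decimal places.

Combined at 1.8 m: 10·log₁₀(10^(85.4/10)+10^(84.8/10)) = 88.121 dB SPL.
Then apply −20·log₁₀(5.3/1.8) = -9.380 dB → 78.74 dB SPL.

78.74 dB SPL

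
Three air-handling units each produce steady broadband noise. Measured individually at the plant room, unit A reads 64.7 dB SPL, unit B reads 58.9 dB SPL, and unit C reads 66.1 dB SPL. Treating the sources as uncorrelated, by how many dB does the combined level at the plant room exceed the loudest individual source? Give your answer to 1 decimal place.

Uncorrelated sources add in intensity (power), not in dB.
L_total = 10·log₁₀(10^(64.7/10) + 10^(58.9/10) + 10^(66.1/10)) = 68.92 dB SPL.
Excess over the loudest (66.1 dB): 68.92 − 66.1 = 2.8 dB.

2.8 dB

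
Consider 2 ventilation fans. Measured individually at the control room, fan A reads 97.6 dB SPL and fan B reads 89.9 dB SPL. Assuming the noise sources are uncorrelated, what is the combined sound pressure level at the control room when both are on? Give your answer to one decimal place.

Incoherent sources sum as intensities:
L_total = 10·log₁₀(10^(97.6/10) + 10^(89.9/10)) = 10·log₁₀(6732000000) = 98.3 dB SPL.

98.3 dB SPL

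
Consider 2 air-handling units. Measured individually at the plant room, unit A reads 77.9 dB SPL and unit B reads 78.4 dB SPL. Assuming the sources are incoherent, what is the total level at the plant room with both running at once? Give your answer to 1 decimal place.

Add the sources as powers (linear), then convert back to dB:
L_total = 10·log₁₀(10^(77.9/10) + 10^(78.4/10)) = 10·log₁₀(130800000) = 81.2 dB SPL.

81.2 dB SPL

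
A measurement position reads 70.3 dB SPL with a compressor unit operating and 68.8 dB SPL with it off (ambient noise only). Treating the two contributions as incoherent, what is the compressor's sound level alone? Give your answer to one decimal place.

Subtract intensities: L_src = 10·log₁₀(10^(L_total/10) − 10^(L_bg/10)).
L_src = 10·log₁₀(10^(70.3/10) − 10^(68.8/10)) = 10·log₁₀(3129000) = 65.0 dB SPL.

65.0 dB SPL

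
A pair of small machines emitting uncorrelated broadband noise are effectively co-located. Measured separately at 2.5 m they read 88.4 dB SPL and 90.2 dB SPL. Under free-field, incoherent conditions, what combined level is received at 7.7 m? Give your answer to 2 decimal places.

82.63 dB SPL

Combined at 2.5 m: 10·log₁₀(10^(88.4/10)+10^(90.2/10)) = 92.403 dB SPL.
Then apply −20·log₁₀(7.7/2.5) = -9.771 dB → 82.63 dB SPL.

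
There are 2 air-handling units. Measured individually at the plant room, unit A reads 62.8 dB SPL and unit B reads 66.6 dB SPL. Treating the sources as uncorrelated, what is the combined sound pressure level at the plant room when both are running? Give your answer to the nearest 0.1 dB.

Incoherent sources sum as intensities:
L_total = 10·log₁₀(10^(62.8/10) + 10^(66.6/10)) = 10·log₁₀(6476000) = 68.1 dB SPL.

68.1 dB SPL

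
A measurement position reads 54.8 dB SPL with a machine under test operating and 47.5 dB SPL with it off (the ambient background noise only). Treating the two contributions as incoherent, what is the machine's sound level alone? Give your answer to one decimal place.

53.9 dB SPL

Remove the background by subtracting linear intensities:
L_src = 10·log₁₀(10^(54.8/10) − 10^(47.5/10)) = 10·log₁₀(245800) = 53.9 dB SPL.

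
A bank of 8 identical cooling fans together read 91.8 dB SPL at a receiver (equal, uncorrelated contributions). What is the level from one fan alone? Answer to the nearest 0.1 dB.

82.8 dB SPL

8 equal incoherent sources add 10·log₁₀(8) = 9.03 dB over one source.
L_one = 91.8 − 9.03 = 82.8 dB SPL.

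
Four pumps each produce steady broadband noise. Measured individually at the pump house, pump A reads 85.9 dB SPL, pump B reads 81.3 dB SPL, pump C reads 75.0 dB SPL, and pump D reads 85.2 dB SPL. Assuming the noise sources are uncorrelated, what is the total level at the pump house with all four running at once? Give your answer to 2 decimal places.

Incoherent sources sum as intensities:
L_total = 10·log₁₀(10^(85.9/10) + 10^(81.3/10) + 10^(75.0/10) + 10^(85.2/10)) = 10·log₁₀(886700000) = 89.48 dB SPL.

89.48 dB SPL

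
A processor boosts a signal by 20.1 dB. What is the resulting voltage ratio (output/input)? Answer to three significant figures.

10.1

Voltage ratio = 10^(dB/20).
10^(20.1/20) = 10^(1.005) = 10.1.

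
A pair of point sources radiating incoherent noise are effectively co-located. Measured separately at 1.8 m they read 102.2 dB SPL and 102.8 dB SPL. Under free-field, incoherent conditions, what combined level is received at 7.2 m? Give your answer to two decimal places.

93.48 dB SPL

Combined at 1.8 m: 10·log₁₀(10^(102.2/10)+10^(102.8/10)) = 105.521 dB SPL.
Then apply −20·log₁₀(7.2/1.8) = -12.041 dB → 93.48 dB SPL.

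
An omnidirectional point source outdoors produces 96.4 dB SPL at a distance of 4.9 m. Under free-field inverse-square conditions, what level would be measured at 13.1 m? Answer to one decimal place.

Free-field point source: level drops by 20·log₁₀ of the distance ratio.
ΔL = −20·log₁₀(13.1/4.9) = -8.54 dB, so L₂ = 96.4 + (-8.54) = 87.9 dB SPL.

87.9 dB SPL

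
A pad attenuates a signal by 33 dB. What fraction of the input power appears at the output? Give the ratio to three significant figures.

Power ratio = 10^(dB/10).
10^(-33/10) = 10^(-3.300) = 0.000501.

0.000501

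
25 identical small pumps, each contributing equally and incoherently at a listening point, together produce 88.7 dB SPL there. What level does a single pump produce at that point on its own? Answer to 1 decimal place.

74.7 dB SPL

25 equal incoherent sources add 10·log₁₀(25) = 13.98 dB over one source.
L_one = 88.7 − 13.98 = 74.7 dB SPL.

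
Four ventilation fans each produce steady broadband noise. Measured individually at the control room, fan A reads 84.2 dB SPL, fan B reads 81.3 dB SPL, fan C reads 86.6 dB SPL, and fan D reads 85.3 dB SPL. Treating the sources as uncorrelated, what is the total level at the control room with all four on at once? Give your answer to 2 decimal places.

Add the sources as powers (linear), then convert back to dB:
L_total = 10·log₁₀(10^(84.2/10) + 10^(81.3/10) + 10^(86.6/10) + 10^(85.3/10)) = 10·log₁₀(1194000000) = 90.77 dB SPL.

90.77 dB SPL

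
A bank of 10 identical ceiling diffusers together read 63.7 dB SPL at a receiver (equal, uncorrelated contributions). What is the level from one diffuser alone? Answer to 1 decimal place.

10 equal incoherent sources add 10·log₁₀(10) = 10.00 dB over one source.
L_one = 63.7 − 10.00 = 53.7 dB SPL.

53.7 dB SPL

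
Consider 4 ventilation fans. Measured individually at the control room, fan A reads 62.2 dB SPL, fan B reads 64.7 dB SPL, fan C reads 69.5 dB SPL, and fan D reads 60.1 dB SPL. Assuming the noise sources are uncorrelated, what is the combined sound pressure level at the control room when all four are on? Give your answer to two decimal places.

Incoherent sources sum as intensities:
L_total = 10·log₁₀(10^(62.2/10) + 10^(64.7/10) + 10^(69.5/10) + 10^(60.1/10)) = 10·log₁₀(14550000) = 71.63 dB SPL.

71.63 dB SPL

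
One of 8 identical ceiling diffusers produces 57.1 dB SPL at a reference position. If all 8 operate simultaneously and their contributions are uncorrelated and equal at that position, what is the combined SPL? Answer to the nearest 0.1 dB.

8 equal incoherent sources raise the level by 10·log₁₀(8) = 9.03 dB.
L_total = 57.1 + 9.03 = 66.1 dB SPL.

66.1 dB SPL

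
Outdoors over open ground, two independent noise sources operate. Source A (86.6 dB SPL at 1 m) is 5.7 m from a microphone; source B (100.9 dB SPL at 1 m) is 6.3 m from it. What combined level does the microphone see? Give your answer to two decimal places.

At the listener: L_A = 86.6 − 20·log₁₀(5.7) = 71.483 dB; L_B = 100.9 − 20·log₁₀(6.3) = 84.913 dB.
Combined: 10·log₁₀(10^(71.483/10)+10^(84.913/10)) = 85.11 dB SPL.

85.11 dB SPL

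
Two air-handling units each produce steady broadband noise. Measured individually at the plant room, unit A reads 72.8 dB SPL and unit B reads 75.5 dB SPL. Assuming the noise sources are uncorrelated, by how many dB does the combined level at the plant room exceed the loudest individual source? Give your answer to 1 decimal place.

Uncorrelated sources add in intensity (power), not in dB.
L_total = 10·log₁₀(10^(72.8/10) + 10^(75.5/10)) = 77.37 dB SPL.
Excess over the loudest (75.5 dB): 77.37 − 75.5 = 1.9 dB.

1.9 dB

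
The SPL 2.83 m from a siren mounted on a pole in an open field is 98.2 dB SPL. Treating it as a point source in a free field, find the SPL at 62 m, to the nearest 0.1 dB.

For a point source in a free field, ΔL = −20·log₁₀(d₂/d₁).
ΔL = −20·log₁₀(62/2.83) = -26.81 dB, so L₂ = 98.2 + (-26.81) = 71.4 dB SPL.

71.4 dB SPL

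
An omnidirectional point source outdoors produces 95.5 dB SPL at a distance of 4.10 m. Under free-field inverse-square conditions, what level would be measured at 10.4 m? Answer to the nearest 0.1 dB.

Free-field point source: level drops by 20·log₁₀ of the distance ratio.
ΔL = −20·log₁₀(10.4/4.10) = -8.08 dB, so L₂ = 95.5 + (-8.08) = 87.4 dB SPL.

87.4 dB SPL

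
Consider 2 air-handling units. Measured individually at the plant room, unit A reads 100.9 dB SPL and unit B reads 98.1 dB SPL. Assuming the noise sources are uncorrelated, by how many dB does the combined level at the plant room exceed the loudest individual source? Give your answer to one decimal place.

Add the sources as powers (linear), then convert back to dB:
L_total = 10·log₁₀(10^(100.9/10) + 10^(98.1/10)) = 102.73 dB SPL.
Excess over the loudest (100.9 dB): 102.73 − 100.9 = 1.8 dB.

1.8 dB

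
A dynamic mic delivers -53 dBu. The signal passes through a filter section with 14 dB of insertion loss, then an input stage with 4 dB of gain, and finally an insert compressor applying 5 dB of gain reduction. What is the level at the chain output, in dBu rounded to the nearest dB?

Cascaded gains and losses add directly in dB.
-53 − 14 + 4 − 5 = -68 dBu.

-68 dBu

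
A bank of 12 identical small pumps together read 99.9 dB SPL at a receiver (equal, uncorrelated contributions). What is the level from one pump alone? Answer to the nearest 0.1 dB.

12 equal incoherent sources add 10·log₁₀(12) = 10.79 dB over one source.
L_one = 99.9 − 10.79 = 89.1 dB SPL.

89.1 dB SPL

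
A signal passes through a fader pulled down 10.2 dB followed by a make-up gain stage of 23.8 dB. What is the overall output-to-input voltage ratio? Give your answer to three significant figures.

Net gain = (−10.2) + 23.8 = 13.6 dB.
Voltage ratio = 10^(13.6/20) = 4.79.

4.79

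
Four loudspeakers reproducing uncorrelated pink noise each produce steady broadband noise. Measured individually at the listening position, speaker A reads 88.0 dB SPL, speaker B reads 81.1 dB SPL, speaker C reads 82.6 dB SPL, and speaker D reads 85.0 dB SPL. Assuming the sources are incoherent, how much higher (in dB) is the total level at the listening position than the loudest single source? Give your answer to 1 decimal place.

3.0 dB

Uncorrelated sources add in intensity (power), not in dB.
L_total = 10·log₁₀(10^(88.0/10) + 10^(81.1/10) + 10^(82.6/10) + 10^(85.0/10)) = 91.00 dB SPL.
Excess over the loudest (88.0 dB): 91.00 − 88.0 = 3.0 dB.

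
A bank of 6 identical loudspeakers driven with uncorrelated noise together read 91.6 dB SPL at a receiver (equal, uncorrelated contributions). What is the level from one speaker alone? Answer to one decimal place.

83.8 dB SPL

6 equal incoherent sources add 10·log₁₀(6) = 7.78 dB over one source.
L_one = 91.6 − 7.78 = 83.8 dB SPL.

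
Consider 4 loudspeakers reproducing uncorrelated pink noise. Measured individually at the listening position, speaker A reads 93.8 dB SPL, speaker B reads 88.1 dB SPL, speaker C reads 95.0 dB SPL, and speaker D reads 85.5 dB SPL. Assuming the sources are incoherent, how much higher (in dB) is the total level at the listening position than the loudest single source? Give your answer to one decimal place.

Uncorrelated sources add in intensity (power), not in dB.
L_total = 10·log₁₀(10^(93.8/10) + 10^(88.1/10) + 10^(95.0/10) + 10^(85.5/10)) = 98.17 dB SPL.
Excess over the loudest (95.0 dB): 98.17 − 95.0 = 3.2 dB.

3.2 dB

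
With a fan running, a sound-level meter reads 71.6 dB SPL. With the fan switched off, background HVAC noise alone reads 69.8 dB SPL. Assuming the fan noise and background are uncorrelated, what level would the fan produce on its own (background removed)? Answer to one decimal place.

66.9 dB SPL

Remove the background by subtracting linear intensities:
L_src = 10·log₁₀(10^(71.6/10) − 10^(69.8/10)) = 10·log₁₀(4904000) = 66.9 dB SPL.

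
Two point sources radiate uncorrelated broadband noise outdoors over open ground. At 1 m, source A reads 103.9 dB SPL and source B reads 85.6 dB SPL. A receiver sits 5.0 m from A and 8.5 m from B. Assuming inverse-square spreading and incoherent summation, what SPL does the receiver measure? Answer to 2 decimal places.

At the listener: L_A = 103.9 − 20·log₁₀(5.0) = 89.921 dB; L_B = 85.6 − 20·log₁₀(8.5) = 67.012 dB.
Combined: 10·log₁₀(10^(89.921/10)+10^(67.012/10)) = 89.94 dB SPL.

89.94 dB SPL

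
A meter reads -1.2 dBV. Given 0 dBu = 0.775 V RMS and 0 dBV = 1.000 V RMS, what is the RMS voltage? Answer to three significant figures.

0.871 V

V = 1.000 V × 10^(-1.2/20).
= 1.000 × 0.8710 = 0.871 V.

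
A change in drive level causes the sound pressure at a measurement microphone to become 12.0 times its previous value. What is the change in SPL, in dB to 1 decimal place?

SPL change from a pressure ratio uses the 20·log₁₀ form:
20·log₁₀(12.0) = 21.6 dB.

21.6 dB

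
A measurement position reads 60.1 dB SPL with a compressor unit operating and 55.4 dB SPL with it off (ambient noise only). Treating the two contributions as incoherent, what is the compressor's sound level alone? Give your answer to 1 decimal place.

Remove the background by subtracting linear intensities:
L_src = 10·log₁₀(10^(60.1/10) − 10^(55.4/10)) = 10·log₁₀(676600) = 58.3 dB SPL.

58.3 dB SPL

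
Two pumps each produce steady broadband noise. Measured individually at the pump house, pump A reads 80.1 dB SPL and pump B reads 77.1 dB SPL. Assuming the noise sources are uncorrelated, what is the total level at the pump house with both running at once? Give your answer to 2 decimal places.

81.86 dB SPL

Add the sources as powers (linear), then convert back to dB:
L_total = 10·log₁₀(10^(80.1/10) + 10^(77.1/10)) = 10·log₁₀(153600000) = 81.86 dB SPL.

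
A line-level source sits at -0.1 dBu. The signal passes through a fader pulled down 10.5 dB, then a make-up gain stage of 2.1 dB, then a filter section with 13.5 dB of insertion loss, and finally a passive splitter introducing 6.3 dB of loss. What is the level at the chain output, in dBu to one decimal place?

-28.3 dBu

In dB, series stages simply add:
-0.1 − 10.5 + 2.1 − 13.5 − 6.3 = -28.3 dBu.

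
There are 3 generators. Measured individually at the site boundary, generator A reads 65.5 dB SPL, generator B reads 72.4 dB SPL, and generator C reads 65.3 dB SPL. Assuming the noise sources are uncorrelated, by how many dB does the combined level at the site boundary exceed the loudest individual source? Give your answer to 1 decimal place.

1.5 dB

Incoherent sources sum as intensities:
L_total = 10·log₁₀(10^(65.5/10) + 10^(72.4/10) + 10^(65.3/10)) = 73.86 dB SPL.
Excess over the loudest (72.4 dB): 73.86 − 72.4 = 1.5 dB.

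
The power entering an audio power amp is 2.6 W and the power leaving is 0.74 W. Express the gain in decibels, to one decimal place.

-5.5 dB

Power is a power quantity, so gain = 10·log₁₀(P_out/P_in).
10·log₁₀(0.74/2.6) = 10·log₁₀(0.2846) = -5.5 dB.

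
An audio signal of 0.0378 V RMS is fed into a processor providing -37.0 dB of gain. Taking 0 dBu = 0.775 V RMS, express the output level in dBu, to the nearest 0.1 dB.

Input level: 20·log₁₀(0.0378/0.775) = -26.24 dBu.
Output: -26.24 − 37.0 = -63.2 dBu.

-63.2 dBu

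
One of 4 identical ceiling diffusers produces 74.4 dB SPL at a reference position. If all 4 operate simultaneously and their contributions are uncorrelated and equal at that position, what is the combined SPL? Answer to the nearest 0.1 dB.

80.4 dB SPL

4 equal incoherent sources raise the level by 10·log₁₀(4) = 6.02 dB.
L_total = 74.4 + 6.02 = 80.4 dB SPL.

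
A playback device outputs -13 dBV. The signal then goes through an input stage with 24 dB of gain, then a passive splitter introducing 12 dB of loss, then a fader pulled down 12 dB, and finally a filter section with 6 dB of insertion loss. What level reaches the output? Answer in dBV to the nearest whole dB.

Cascaded gains and losses add directly in dB.
-13 + 24 − 12 − 12 − 6 = -19 dBV.

-19 dBV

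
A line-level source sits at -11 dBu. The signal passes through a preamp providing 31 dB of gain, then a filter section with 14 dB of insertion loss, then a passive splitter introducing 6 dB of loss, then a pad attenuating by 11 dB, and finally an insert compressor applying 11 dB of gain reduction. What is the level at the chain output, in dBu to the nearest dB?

-22 dBu

Cascaded gains and losses add directly in dB.
-11 + 31 − 14 − 6 − 11 − 11 = -22 dBu.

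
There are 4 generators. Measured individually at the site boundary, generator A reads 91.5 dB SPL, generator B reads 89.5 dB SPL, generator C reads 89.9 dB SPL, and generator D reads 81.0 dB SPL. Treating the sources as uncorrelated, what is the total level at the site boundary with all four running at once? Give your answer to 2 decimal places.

Add the sources as powers (linear), then convert back to dB:
L_total = 10·log₁₀(10^(91.5/10) + 10^(89.5/10) + 10^(89.9/10) + 10^(81.0/10)) = 10·log₁₀(3407000000) = 95.32 dB SPL.

95.32 dB SPL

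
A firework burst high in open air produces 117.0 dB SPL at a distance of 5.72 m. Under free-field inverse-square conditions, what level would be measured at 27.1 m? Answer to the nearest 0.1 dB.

For a point source in a free field, ΔL = −20·log₁₀(d₂/d₁).
ΔL = −20·log₁₀(27.1/5.72) = -13.51 dB, so L₂ = 117.0 + (-13.51) = 103.5 dB SPL.

103.5 dB SPL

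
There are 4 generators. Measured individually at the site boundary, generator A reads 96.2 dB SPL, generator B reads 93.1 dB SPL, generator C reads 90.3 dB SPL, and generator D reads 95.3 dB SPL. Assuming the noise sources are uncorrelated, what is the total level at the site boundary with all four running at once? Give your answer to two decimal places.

Add the sources as powers (linear), then convert back to dB:
L_total = 10·log₁₀(10^(96.2/10) + 10^(93.1/10) + 10^(90.3/10) + 10^(95.3/10)) = 10·log₁₀(10670000000) = 100.28 dB SPL.

100.28 dB SPL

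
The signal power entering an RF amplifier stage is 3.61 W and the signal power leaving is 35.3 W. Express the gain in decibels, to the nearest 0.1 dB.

For a power ratio, dB = 10·log₁₀(P₂/P₁).
10·log₁₀(35.3/3.61) = 10·log₁₀(9.778) = 9.9 dB.

9.9 dB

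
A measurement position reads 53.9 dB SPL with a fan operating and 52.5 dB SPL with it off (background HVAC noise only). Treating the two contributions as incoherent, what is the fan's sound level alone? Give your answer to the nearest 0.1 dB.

Subtract intensities: L_src = 10·log₁₀(10^(L_total/10) − 10^(L_bg/10)).
L_src = 10·log₁₀(10^(53.9/10) − 10^(52.5/10)) = 10·log₁₀(67640) = 48.3 dB SPL.

48.3 dB SPL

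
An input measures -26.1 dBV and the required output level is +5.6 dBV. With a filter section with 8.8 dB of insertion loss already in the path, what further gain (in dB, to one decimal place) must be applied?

The required make-up gain is the shortfall in the dB sum.
G = +5.6 − (-26.1) + 8.8 = 40.5 dB.

40.5 dB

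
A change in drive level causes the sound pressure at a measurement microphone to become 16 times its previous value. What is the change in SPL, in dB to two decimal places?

SPL change from a pressure ratio uses the 20·log₁₀ form:
20·log₁₀(16) = 24.08 dB.

24.08 dB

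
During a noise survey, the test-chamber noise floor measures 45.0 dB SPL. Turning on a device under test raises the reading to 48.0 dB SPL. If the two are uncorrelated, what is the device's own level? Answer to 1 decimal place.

45.0 dB SPL

Background correction is a power subtraction:
L_src = 10·log₁₀(10^(48.0/10) − 10^(45.0/10)) = 10·log₁₀(31470) = 45.0 dB SPL.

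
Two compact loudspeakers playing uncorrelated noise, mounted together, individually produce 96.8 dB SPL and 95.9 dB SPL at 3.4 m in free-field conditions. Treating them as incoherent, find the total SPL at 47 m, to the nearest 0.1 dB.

76.6 dB SPL

Combined at 3.4 m: 10·log₁₀(10^(96.8/10)+10^(95.9/10)) = 99.38 dB SPL.
Then apply −20·log₁₀(47/3.4) = -22.81 dB → 76.6 dB SPL.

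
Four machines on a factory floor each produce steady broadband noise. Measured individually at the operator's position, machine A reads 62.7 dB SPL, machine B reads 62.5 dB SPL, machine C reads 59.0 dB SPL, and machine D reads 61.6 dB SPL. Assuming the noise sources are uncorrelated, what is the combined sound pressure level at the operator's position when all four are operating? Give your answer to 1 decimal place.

Incoherent sources sum as intensities:
L_total = 10·log₁₀(10^(62.7/10) + 10^(62.5/10) + 10^(59.0/10) + 10^(61.6/10)) = 10·log₁₀(5880000) = 67.7 dB SPL.

67.7 dB SPL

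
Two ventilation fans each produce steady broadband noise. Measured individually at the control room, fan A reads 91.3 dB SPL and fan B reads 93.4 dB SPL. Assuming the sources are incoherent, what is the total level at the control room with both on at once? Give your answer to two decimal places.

95.49 dB SPL

Incoherent sources sum as intensities:
L_total = 10·log₁₀(10^(91.3/10) + 10^(93.4/10)) = 10·log₁₀(3537000000) = 95.49 dB SPL.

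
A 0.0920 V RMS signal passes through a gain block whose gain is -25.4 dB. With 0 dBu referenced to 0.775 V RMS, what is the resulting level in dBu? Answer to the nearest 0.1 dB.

Input level: 20·log₁₀(0.0920/0.775) = -18.51 dBu.
Output: -18.51 − 25.4 = -43.9 dBu.

-43.9 dBu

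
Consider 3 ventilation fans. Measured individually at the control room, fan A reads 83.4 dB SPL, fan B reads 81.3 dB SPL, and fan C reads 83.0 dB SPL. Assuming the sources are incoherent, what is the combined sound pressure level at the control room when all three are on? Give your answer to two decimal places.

87.43 dB SPL

Incoherent sources sum as intensities:
L_total = 10·log₁₀(10^(83.4/10) + 10^(81.3/10) + 10^(83.0/10)) = 10·log₁₀(553200000) = 87.43 dB SPL.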